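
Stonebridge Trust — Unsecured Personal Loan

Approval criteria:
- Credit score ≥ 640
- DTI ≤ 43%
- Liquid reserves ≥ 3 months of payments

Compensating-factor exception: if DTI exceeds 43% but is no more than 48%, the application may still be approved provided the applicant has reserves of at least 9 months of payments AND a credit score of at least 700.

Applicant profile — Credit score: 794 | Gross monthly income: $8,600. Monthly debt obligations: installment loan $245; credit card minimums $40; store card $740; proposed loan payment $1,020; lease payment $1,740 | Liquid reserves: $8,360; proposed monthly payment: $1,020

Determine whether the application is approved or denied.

Denied

Credit score 794 ≥ 640 (meets base)
Total debts = (245 + 40 + 740 + 1,020 + 1,740) = 3,785. DTI = 3,785/8,600 = 44% > 43% — standard DTI limit exceeded.
Liquid reserves cover 8,360/1,020 = 8.2 months — ≥ 3 required
44% falls in the override range (43%–48%), so the compensating-factor test applies.
Override check — reserves: 8.2 mo (short of 9); score: 794 (ok).
Compensating-factor requirement not fully met.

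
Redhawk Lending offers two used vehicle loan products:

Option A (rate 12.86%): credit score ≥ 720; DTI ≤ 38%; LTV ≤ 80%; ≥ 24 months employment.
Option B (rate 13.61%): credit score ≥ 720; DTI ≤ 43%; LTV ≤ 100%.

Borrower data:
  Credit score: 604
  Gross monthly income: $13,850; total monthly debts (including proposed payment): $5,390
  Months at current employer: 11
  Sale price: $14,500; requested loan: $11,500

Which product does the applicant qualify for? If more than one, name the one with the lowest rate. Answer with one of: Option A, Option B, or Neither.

Neither

DTI = 5,390/13,850 = 38.9%.
LTV = 11,500/14,500 = 79.3%.
Option A: score 604 < 720; DTI 38.9% > 38%; LTV 79.3% ≤ 80%; employment 11 < 24 mo → does not qualify.
Option B: score 604 < 720; DTI 38.9% ≤ 43%; LTV 79.3% ≤ 100% → does not qualify.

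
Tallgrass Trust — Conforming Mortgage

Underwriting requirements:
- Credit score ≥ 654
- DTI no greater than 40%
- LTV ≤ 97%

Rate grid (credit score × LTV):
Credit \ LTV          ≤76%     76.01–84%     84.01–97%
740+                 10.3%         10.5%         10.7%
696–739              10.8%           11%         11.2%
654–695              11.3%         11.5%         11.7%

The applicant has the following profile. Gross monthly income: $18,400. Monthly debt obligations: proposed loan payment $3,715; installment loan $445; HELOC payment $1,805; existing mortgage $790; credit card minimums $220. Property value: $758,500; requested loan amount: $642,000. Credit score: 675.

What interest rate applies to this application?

Credit score 675 ≥ 654; Total monthly debts = (3,715 + 445 + 1,805 + 790 + 220) = 6,975. DTI = 6,975/18,400 = 37.9% ≤ 40%
LTV = 642,000/758,500 = 84.6% ≤ 97%
Row: 675 falls in 654–695. Column: 84.6% falls in 84.01–97%. Rate = 11.7%.

11.7%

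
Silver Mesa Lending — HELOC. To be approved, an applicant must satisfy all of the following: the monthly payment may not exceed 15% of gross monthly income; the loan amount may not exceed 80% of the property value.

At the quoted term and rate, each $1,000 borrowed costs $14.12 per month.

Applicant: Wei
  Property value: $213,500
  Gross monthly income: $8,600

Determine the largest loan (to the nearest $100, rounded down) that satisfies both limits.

Payment cap: 15% × $8,600 = $1,290/month.
At $14.12 per $1,000, that supports 1,290/14.12 × 1,000 ≈ $91,359 → $91,300.
LTV cap: 80% × $213,500 = $170,800 → $170,800.
Binding constraint: payment-to-income.

$91,300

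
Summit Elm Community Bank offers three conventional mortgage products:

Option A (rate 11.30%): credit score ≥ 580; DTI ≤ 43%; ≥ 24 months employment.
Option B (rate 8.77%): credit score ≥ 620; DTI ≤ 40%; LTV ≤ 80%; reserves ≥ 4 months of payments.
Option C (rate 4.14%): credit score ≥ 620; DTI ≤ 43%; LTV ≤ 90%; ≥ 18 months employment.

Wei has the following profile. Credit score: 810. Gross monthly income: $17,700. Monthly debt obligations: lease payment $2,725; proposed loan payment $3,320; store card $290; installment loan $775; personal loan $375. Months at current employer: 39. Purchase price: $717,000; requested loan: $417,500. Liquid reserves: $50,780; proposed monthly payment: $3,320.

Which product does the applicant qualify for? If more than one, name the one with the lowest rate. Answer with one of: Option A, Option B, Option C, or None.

Option C

Total debts = (2,725 + 3,320 + 290 + 775 + 375) = 7,485; DTI = 7,485/17,700 = 42.3%.
LTV = 417,500/717,000 = 58.2%.
Reserves = 50,780/3,320 = 15.3 months.
Option A: score 810 ≥ 580; DTI 42.3% ≤ 43%; employment 39 ≥ 24 mo → qualifies.
Option B: score 810 ≥ 620; DTI 42.3% > 40%; LTV 58.2% ≤ 80%; reserves 15.3 ≥ 4 mo → does not qualify.
Option C: score 810 ≥ 620; DTI 42.3% ≤ 43%; LTV 58.2% ≤ 90%; employment 39 ≥ 18 mo → qualifies.
Qualifying: Option A, Option C. Lowest rate is 4.14% → Option C.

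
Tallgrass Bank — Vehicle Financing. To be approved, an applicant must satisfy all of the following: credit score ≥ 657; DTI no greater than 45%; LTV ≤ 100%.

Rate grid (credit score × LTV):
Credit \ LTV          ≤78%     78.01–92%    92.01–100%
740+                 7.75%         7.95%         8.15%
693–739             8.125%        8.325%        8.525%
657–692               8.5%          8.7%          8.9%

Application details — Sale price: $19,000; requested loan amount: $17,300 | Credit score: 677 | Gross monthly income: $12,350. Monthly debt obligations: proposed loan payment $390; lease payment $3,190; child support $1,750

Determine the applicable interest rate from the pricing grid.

8.7%

Credit score 677 ≥ 657; Total monthly debts = (390 + 3,190 + 1,750) = 5,330. DTI: 5,330 ÷ 12,350 = 43.2%, within the 45% cap
Loan-to-value = 17,300/19,000 = 91.1% — pass (100% max)
Row: 677 falls in 657–692. Column: 91.1% falls in 78.01–92%. Rate = 8.7%.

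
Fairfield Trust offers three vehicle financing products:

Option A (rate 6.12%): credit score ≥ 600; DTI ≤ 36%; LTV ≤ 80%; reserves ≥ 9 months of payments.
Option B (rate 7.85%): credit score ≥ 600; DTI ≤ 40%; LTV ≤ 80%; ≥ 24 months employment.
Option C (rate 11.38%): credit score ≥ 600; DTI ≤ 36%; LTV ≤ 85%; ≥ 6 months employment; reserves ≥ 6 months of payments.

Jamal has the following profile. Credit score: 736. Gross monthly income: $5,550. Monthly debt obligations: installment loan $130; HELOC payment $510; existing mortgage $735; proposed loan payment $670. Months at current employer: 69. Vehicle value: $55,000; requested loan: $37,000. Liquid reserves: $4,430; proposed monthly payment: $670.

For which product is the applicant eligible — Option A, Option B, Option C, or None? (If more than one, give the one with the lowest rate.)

Total debts = (130 + 510 + 735 + 670) = 2,045; DTI = 2,045/5,550 = 36.8%.
LTV = 37,000/55,000 = 67.3%.
Reserves = 4,430/670 = 6.6 months.
Option A: score 736 ≥ 600; DTI 36.8% > 36%; LTV 67.3% ≤ 80%; reserves 6.6 < 9 mo → does not qualify.
Option B: score 736 ≥ 600; DTI 36.8% ≤ 40%; LTV 67.3% ≤ 80%; employment 69 ≥ 24 mo → qualifies.
Option C: score 736 ≥ 600; DTI 36.8% > 36%; LTV 67.3% ≤ 85%; employment 69 ≥ 6 mo; reserves 6.6 ≥ 6 mo → does not qualify.

Option B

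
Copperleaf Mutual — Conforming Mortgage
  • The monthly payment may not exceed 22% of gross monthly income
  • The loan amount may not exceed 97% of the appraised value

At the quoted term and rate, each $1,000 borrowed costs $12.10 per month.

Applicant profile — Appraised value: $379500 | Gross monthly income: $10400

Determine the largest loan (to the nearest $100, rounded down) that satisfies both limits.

Payment cap: 22% × $10,400 = $2,288/month.
At $12.10 per $1,000, that supports 2,288/12.10 × 1,000 ≈ $189,090 → $189,000.
LTV cap: 97% × $379,500 = $368,115 → $368,100.
Binding constraint: payment-to-income.

$189,000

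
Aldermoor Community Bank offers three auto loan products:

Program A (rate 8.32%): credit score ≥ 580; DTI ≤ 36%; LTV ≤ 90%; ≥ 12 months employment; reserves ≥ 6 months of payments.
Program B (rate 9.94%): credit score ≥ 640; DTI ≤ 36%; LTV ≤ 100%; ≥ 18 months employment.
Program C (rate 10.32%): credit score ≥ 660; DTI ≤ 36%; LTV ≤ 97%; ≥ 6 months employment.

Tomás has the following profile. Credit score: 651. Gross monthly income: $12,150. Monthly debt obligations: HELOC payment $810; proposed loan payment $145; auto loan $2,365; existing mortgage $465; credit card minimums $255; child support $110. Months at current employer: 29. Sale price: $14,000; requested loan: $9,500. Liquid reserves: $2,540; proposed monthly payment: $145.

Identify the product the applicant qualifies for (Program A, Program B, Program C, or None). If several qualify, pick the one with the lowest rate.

Program A

Total debts = (810 + 145 + 2,365 + 465 + 255 + 110) = 4,150; DTI = 4,150/12,150 = 34.2%.
LTV = 9,500/14,000 = 67.9%.
Reserves = 2,540/145 = 17.5 months.
Program A: score 651 ≥ 580; DTI 34.2% ≤ 36%; LTV 67.9% ≤ 90%; employment 29 ≥ 12 mo; reserves 17.5 ≥ 6 mo → qualifies.
Program B: score 651 ≥ 640; DTI 34.2% ≤ 36%; LTV 67.9% ≤ 100%; employment 29 ≥ 18 mo → qualifies.
Program C: score 651 < 660; DTI 34.2% ≤ 36%; LTV 67.9% ≤ 97%; employment 29 ≥ 6 mo → does not qualify.
Qualifying: Program A, Program B. Lowest rate is 8.32% → Program A.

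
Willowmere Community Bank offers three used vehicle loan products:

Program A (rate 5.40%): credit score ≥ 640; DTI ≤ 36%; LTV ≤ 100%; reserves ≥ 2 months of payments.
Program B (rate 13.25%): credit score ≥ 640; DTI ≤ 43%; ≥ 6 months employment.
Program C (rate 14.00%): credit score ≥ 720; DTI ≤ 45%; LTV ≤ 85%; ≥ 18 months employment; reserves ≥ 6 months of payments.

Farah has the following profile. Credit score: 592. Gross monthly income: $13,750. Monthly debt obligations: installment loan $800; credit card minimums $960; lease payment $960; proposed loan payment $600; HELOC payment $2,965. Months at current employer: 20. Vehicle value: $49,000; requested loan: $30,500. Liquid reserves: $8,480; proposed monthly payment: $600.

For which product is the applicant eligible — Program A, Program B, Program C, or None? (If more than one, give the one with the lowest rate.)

Total debts = (800 + 960 + 960 + 600 + 2,965) = 6,285; DTI = 6,285/13,750 = 45.7%.
LTV = 30,500/49,000 = 62.2%.
Reserves = 8,480/600 = 14.1 months.
Program A: score 592 < 640; DTI 45.7% > 36%; LTV 62.2% ≤ 100%; reserves 14.1 ≥ 2 mo → does not qualify.
Program B: score 592 < 640; DTI 45.7% > 43%; employment 20 ≥ 6 mo → does not qualify.
Program C: score 592 < 720; DTI 45.7% > 45%; LTV 62.2% ≤ 85%; employment 20 ≥ 18 mo; reserves 14.1 ≥ 6 mo → does not qualify.

None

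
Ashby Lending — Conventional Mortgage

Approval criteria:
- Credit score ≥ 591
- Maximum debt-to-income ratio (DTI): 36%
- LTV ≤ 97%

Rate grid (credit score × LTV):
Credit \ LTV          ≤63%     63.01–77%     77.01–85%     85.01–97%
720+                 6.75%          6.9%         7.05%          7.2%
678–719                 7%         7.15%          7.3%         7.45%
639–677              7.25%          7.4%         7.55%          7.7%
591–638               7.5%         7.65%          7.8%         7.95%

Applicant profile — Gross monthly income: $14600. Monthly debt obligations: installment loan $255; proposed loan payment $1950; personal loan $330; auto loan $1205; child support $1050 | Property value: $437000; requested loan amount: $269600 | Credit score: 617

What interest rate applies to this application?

Credit score 617 ≥ 591; Total monthly debts = (255 + 1,950 + 330 + 1,205 + 1,050) = 4,790. DTI = 4,790/14,600 = 32.8% ≤ 36%
LTV: 269,600 ÷ 437,000 = 61.7%, within 97% cap
Row: 617 falls in 591–638. Column: 61.7% falls in ≤63%. Rate = 7.5%.

7.5%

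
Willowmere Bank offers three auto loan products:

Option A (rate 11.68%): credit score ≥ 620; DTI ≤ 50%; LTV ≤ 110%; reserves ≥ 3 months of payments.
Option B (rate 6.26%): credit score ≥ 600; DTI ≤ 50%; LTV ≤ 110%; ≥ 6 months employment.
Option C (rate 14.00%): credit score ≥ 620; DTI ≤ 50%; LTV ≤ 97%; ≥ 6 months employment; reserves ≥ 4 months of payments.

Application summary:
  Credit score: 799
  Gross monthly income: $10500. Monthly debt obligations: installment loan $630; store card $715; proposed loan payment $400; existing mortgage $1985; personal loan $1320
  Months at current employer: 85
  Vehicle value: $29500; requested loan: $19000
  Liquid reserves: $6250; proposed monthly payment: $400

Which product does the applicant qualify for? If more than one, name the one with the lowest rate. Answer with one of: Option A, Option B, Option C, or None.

Option B

Total debts = (630 + 715 + 400 + 1,985 + 1,320) = 5,050; DTI = 5,050/10,500 = 48.1%.
LTV = 19,000/29,500 = 64.4%.
Reserves = 6,250/400 = 15.6 months.
Option A: score 799 ≥ 620; DTI 48.1% ≤ 50%; LTV 64.4% ≤ 110%; reserves 15.6 ≥ 3 mo → qualifies.
Option B: score 799 ≥ 600; DTI 48.1% ≤ 50%; LTV 64.4% ≤ 110%; employment 85 ≥ 6 mo → qualifies.
Option C: score 799 ≥ 620; DTI 48.1% ≤ 50%; LTV 64.4% ≤ 97%; employment 85 ≥ 6 mo; reserves 15.6 ≥ 4 mo → qualifies.
Qualifying: Option A, Option B, Option C. Lowest rate is 6.26% → Option B.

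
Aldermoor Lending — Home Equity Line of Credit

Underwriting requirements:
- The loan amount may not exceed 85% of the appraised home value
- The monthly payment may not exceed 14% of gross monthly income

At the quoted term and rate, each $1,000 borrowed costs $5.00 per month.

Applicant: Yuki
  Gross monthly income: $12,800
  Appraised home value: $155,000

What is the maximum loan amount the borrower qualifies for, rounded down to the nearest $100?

Payment cap: 14% × $12,800 = $1,792/month.
At $5.00 per $1,000, that supports 1,792/5.00 × 1,000 ≈ $358,400 → $358,400.
LTV cap: 85% × $155,000 = $131,750 → $131,700.
Binding constraint: loan-to-value.

$131,700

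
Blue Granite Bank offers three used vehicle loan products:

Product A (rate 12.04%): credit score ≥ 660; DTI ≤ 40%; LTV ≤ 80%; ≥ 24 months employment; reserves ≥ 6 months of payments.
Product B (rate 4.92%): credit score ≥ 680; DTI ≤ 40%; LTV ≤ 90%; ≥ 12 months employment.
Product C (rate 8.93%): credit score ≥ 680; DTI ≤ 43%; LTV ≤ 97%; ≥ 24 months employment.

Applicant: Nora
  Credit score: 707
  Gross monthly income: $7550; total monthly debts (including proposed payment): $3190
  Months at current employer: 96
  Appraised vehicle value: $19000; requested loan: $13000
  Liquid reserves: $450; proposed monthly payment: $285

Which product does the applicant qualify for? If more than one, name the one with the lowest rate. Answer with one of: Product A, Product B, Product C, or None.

Product C

DTI = 3,190/7,550 = 42.3%.
LTV = 13,000/19,000 = 68.4%.
Reserves = 450/285 = 1.6 months.
Product A: score 707 ≥ 660; DTI 42.3% > 40%; LTV 68.4% ≤ 80%; employment 96 ≥ 24 mo; reserves 1.6 < 6 mo → does not qualify.
Product B: score 707 ≥ 680; DTI 42.3% > 40%; LTV 68.4% ≤ 90%; employment 96 ≥ 12 mo → does not qualify.
Product C: score 707 ≥ 680; DTI 42.3% ≤ 43%; LTV 68.4% ≤ 97%; employment 96 ≥ 24 mo → qualifies.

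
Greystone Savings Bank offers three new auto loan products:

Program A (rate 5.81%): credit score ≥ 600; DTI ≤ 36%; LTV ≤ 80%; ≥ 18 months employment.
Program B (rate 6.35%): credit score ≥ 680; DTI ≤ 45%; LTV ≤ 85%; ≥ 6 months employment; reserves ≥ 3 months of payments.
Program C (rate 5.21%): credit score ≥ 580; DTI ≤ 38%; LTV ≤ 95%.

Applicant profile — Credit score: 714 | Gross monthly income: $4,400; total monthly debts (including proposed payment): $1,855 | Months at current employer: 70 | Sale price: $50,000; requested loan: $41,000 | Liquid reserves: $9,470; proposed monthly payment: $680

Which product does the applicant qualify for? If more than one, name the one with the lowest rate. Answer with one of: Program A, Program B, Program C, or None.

Program B

DTI = 1,855/4,400 = 42.2%.
LTV = 41,000/50,000 = 82%.
Reserves = 9,470/680 = 13.9 months.
Program A: score 714 ≥ 600; DTI 42.2% > 36%; LTV 82% > 80%; employment 70 ≥ 18 mo → does not qualify.
Program B: score 714 ≥ 680; DTI 42.2% ≤ 45%; LTV 82% ≤ 85%; employment 70 ≥ 6 mo; reserves 13.9 ≥ 3 mo → qualifies.
Program C: score 714 ≥ 580; DTI 42.2% > 38%; LTV 82% ≤ 95% → does not qualify.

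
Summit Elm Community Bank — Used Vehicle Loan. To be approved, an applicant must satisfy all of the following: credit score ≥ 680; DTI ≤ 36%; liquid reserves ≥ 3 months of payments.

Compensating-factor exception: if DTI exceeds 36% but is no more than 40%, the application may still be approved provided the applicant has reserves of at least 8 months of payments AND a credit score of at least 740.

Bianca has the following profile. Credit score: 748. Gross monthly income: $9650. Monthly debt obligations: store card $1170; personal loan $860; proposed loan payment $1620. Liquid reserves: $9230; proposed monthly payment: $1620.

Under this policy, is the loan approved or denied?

Credit score 748 ≥ 680 (meets base)
Total debts = (1,170 + 860 + 1,620) = 3,650. DTI = 3,650/9,650 = 37.8% > 36% — standard DTI limit exceeded.
Reserves: 9,230 ÷ 1,620 = 5.7 months (meets 3-month minimum)
DTI 37.8% is within the 36%–40% exception band; checking compensating factors.
Reserves 5.7 < 8 months; credit score 748 ≥ 740.
Override conditions not both satisfied; exception does not apply.

Denied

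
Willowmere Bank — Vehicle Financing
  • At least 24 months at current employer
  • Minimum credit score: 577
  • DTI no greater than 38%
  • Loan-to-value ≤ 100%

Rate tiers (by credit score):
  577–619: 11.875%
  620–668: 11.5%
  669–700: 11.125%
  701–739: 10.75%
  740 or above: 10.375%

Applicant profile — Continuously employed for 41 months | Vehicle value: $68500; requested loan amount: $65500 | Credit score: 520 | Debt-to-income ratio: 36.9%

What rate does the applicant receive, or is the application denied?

Denied

Credit score 520 < 577 (below minimum)
DTI 36.9% ≤ 38%
Loan-to-value = 65,500/68,500 = 95.6% — pass (100% max)
Employment 41 ≥ 24 months
Not all requirements met → denied.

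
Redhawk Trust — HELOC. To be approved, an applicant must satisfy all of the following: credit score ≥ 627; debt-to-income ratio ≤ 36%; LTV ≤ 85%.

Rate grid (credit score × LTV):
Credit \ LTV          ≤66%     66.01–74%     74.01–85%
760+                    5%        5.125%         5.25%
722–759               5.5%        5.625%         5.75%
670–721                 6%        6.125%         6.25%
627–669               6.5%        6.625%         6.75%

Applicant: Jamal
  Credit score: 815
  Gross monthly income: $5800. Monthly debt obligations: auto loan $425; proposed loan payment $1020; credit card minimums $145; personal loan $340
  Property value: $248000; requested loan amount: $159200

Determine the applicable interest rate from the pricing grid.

5%

Credit score 815 ≥ 627; Total monthly debts = (425 + 1,020 + 145 + 340) = 1,930. DTI = 1,930/5,800 = 33.3% ≤ 36%
Loan-to-value = 159,200/248,000 = 64.2% — pass (85% max)
Row: 815 falls in 760+. Column: 64.2% falls in ≤66%. Rate = 5%.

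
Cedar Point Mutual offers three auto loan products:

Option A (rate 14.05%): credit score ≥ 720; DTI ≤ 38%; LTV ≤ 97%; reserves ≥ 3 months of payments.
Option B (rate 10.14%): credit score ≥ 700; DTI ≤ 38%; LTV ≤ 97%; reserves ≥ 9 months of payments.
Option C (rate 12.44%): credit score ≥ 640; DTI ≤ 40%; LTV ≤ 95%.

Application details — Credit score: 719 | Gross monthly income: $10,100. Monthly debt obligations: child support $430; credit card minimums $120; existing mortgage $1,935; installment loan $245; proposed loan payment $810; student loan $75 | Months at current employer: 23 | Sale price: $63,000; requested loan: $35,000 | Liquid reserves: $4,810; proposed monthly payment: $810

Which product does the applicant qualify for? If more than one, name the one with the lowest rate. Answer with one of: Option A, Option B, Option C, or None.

Total debts = (430 + 120 + 1,935 + 245 + 810 + 75) = 3,615; DTI = 3,615/10,100 = 35.8%.
LTV = 35,000/63,000 = 55.6%.
Reserves = 4,810/810 = 5.9 months.
Option A: score 719 < 720; DTI 35.8% ≤ 38%; LTV 55.6% ≤ 97%; reserves 5.9 ≥ 3 mo → does not qualify.
Option B: score 719 ≥ 700; DTI 35.8% ≤ 38%; LTV 55.6% ≤ 97%; reserves 5.9 < 9 mo → does not qualify.
Option C: score 719 ≥ 640; DTI 35.8% ≤ 40%; LTV 55.6% ≤ 95% → qualifies.

Option C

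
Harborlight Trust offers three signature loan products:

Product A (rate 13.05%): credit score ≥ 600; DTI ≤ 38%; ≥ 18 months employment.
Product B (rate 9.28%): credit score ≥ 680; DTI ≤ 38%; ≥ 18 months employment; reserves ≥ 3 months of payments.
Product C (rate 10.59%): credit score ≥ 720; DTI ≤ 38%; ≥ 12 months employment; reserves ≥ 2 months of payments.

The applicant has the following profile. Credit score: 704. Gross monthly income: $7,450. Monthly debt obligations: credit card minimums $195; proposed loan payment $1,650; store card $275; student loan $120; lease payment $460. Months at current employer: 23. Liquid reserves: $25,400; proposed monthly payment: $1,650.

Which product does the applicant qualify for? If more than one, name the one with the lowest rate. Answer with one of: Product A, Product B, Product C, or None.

Total debts = (195 + 1,650 + 275 + 120 + 460) = 2,700; DTI = 2,700/7,450 = 36.2%.
Reserves = 25,400/1,650 = 15.4 months.
Product A: score 704 ≥ 600; DTI 36.2% ≤ 38%; employment 23 ≥ 18 mo → qualifies.
Product B: score 704 ≥ 680; DTI 36.2% ≤ 38%; employment 23 ≥ 18 mo; reserves 15.4 ≥ 3 mo → qualifies.
Product C: score 704 < 720; DTI 36.2% ≤ 38%; employment 23 ≥ 12 mo; reserves 15.4 ≥ 2 mo → does not qualify.
Qualifying: Product A, Product B. Lowest rate is 9.28% → Product B.

Product B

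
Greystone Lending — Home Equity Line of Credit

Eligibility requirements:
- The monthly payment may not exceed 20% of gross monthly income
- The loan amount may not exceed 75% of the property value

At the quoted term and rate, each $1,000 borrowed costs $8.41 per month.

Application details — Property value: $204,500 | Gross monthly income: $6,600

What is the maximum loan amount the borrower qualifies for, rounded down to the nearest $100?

Payment cap: 20% × $6,600 = $1,320/month.
At $8.41 per $1,000, that supports 1,320/8.41 × 1,000 ≈ $156,956 → $156,900.
LTV cap: 75% × $204,500 = $153,375 → $153,300.
Binding constraint: loan-to-value.

$153,300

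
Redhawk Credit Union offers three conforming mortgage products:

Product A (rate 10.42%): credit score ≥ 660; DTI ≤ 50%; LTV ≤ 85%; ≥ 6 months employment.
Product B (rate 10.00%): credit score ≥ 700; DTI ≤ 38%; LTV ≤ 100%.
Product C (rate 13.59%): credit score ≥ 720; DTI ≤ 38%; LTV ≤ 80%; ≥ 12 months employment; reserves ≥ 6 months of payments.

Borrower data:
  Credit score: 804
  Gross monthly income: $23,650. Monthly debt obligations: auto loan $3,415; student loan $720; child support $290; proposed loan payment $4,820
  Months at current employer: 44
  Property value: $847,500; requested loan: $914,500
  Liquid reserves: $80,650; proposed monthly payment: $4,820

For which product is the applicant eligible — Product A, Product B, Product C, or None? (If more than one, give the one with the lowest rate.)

Total debts = (3,415 + 720 + 290 + 4,820) = 9,245; DTI = 9,245/23,650 = 39.1%.
LTV = 914,500/847,500 = 107.9%.
Reserves = 80,650/4,820 = 16.7 months.
Product A: score 804 ≥ 660; DTI 39.1% ≤ 50%; LTV 107.9% > 85%; employment 44 ≥ 6 mo → does not qualify.
Product B: score 804 ≥ 700; DTI 39.1% > 38%; LTV 107.9% > 100% → does not qualify.
Product C: score 804 ≥ 720; DTI 39.1% > 38%; LTV 107.9% > 80%; employment 44 ≥ 12 mo; reserves 16.7 ≥ 6 mo → does not qualify.

None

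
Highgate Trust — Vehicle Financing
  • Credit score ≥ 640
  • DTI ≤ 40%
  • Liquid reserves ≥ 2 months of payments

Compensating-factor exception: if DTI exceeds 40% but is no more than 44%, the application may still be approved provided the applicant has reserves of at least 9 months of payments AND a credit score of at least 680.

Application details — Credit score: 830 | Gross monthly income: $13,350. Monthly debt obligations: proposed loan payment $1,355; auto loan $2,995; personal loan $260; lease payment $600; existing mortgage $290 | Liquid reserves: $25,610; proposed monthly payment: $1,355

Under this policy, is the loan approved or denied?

Approved

Credit score 830 ≥ 640 (meets base)
Total debts = (1,355 + 2,995 + 260 + 600 + 290) = 5,500. DTI: 5,500 ÷ 13,350 = 41.2%, over the 40% base limit.
Liquid reserves cover 25,610/1,355 = 18.9 months — ≥ 2 required
41.2% falls in the override range (40%–44%), so the compensating-factor test applies.
Reserves 18.9 ≥ 9 months; credit score 830 ≥ 680.
Both compensating conditions met → exception applies.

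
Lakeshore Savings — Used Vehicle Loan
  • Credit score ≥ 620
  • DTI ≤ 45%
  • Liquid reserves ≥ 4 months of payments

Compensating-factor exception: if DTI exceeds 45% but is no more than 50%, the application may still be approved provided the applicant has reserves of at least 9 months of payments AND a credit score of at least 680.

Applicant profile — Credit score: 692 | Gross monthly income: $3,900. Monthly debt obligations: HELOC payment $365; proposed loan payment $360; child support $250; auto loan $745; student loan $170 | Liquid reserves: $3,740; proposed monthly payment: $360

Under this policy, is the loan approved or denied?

Approved

Credit score 692 ≥ 620 (meets base)
Total debts = (365 + 360 + 250 + 745 + 170) = 1,890. DTI: 1,890 ÷ 3,900 = 48.5%, over the 45% base limit.
Reserves = 3,740/360 = 10.4 months ≥ 4
DTI 48.5% is within the 45%–50% exception band; checking compensating factors.
Override check — reserves: 10.4 mo (ok); score: 692 (ok).
Both compensating conditions met → exception applies.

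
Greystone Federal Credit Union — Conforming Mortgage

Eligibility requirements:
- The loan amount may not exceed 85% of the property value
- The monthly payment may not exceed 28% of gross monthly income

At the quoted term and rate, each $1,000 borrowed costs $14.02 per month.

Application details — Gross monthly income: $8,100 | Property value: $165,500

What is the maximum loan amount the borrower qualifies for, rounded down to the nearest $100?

Payment cap: 28% × $8,100 = $2,268/month.
At $14.02 per $1,000, that supports 2,268/14.02 × 1,000 ≈ $161,768 → $161,700.
LTV cap: 85% × $165,500 = $140,675 → $140,600.
Binding constraint: loan-to-value.

$140,600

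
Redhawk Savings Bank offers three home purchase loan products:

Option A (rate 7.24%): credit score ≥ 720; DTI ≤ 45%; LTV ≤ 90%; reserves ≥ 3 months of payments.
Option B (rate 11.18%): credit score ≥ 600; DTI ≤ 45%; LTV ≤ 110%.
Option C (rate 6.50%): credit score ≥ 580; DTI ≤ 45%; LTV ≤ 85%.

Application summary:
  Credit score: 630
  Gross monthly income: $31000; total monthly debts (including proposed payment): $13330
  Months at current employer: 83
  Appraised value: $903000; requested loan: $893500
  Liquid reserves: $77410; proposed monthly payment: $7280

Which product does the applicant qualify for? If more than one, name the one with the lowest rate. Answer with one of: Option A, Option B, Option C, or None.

DTI = 13,330/31,000 = 43%.
LTV = 893,500/903,000 = 98.9%.
Reserves = 77,410/7,280 = 10.6 months.
Option A: score 630 < 720; DTI 43% ≤ 45%; LTV 98.9% > 90%; reserves 10.6 ≥ 3 mo → does not qualify.
Option B: score 630 ≥ 600; DTI 43% ≤ 45%; LTV 98.9% ≤ 110% → qualifies.
Option C: score 630 ≥ 580; DTI 43% ≤ 45%; LTV 98.9% > 85% → does not qualify.

Option B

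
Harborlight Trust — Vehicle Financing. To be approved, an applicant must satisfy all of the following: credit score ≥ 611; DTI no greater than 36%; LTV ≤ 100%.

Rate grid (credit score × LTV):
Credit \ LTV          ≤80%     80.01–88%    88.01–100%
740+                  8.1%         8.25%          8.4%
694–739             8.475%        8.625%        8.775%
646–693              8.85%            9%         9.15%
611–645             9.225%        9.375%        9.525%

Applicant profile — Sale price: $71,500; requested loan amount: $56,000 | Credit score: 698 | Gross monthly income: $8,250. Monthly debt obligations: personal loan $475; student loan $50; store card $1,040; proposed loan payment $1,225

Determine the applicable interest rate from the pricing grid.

Credit score 698 ≥ 611; Total monthly debts = (475 + 50 + 1,040 + 1,225) = 2,790. DTI: 2,790 ÷ 8,250 = 33.8%, within the 36% cap
LTV: 56,000 ÷ 71,500 = 78.3%, within 100% cap
Score 698 is in the 694–739 band; LTV 78.3% is in the ≤80% band → 8.475%.

8.475%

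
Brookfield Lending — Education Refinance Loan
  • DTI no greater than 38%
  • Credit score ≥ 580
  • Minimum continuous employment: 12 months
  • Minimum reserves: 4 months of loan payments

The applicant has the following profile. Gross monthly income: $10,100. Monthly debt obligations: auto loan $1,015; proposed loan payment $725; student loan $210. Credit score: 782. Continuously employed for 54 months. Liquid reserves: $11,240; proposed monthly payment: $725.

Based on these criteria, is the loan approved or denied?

Total monthly debts = (1,015 + 725 + 210) = 1,950. Debt-to-income = 1,950/10,100 = 19.3% — meets 38% limit
Credit score 782 ≥ 580 (meets)
Employment 54 ≥ 12 months
Reserves = 11,240/725 = 15.5 months ≥ 4
All criteria satisfied.

Approved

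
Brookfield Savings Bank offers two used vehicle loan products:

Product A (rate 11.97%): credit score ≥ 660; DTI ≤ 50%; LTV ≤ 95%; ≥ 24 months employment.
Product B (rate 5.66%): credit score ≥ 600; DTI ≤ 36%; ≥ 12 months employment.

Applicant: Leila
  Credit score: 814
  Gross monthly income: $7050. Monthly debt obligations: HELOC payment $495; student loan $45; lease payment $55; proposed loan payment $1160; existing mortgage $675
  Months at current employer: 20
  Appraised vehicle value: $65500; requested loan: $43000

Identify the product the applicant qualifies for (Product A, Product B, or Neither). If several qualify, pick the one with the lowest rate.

Total debts = (495 + 45 + 55 + 1,160 + 675) = 2,430; DTI = 2,430/7,050 = 34.5%.
LTV = 43,000/65,500 = 65.6%.
Product A: score 814 ≥ 660; DTI 34.5% ≤ 50%; LTV 65.6% ≤ 95%; employment 20 < 24 mo → does not qualify.
Product B: score 814 ≥ 600; DTI 34.5% ≤ 36%; employment 20 ≥ 12 mo → qualifies.

Product B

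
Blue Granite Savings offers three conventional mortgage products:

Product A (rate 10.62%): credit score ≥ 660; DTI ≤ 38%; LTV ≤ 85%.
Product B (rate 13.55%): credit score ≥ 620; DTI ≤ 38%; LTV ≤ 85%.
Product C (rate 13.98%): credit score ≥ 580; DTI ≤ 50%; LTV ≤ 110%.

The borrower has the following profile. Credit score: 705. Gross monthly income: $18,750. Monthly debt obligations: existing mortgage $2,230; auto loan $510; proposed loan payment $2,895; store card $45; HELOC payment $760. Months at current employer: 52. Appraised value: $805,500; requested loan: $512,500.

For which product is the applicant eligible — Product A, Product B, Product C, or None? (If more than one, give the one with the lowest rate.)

Product A

Total debts = (2,230 + 510 + 2,895 + 45 + 760) = 6,440; DTI = 6,440/18,750 = 34.3%.
LTV = 512,500/805,500 = 63.6%.
Product A: score 705 ≥ 660; DTI 34.3% ≤ 38%; LTV 63.6% ≤ 85% → qualifies.
Product B: score 705 ≥ 620; DTI 34.3% ≤ 38%; LTV 63.6% ≤ 85% → qualifies.
Product C: score 705 ≥ 580; DTI 34.3% ≤ 50%; LTV 63.6% ≤ 110% → qualifies.
Qualifying: Product A, Product B, Product C. Lowest rate is 10.62% → Product A.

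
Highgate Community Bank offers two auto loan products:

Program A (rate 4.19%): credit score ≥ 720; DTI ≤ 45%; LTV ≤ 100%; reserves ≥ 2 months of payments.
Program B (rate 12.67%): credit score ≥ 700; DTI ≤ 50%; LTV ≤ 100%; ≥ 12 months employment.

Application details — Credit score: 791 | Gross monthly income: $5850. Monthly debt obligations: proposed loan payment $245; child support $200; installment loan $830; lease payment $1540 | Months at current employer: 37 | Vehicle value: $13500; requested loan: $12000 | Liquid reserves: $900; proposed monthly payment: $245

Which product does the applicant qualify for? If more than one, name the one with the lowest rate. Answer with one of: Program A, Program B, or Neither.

Total debts = (245 + 200 + 830 + 1,540) = 2,815; DTI = 2,815/5,850 = 48.1%.
LTV = 12,000/13,500 = 88.9%.
Reserves = 900/245 = 3.7 months.
Program A: score 791 ≥ 720; DTI 48.1% > 45%; LTV 88.9% ≤ 100%; reserves 3.7 ≥ 2 mo → does not qualify.
Program B: score 791 ≥ 700; DTI 48.1% ≤ 50%; LTV 88.9% ≤ 100%; employment 37 ≥ 12 mo → qualifies.

Program B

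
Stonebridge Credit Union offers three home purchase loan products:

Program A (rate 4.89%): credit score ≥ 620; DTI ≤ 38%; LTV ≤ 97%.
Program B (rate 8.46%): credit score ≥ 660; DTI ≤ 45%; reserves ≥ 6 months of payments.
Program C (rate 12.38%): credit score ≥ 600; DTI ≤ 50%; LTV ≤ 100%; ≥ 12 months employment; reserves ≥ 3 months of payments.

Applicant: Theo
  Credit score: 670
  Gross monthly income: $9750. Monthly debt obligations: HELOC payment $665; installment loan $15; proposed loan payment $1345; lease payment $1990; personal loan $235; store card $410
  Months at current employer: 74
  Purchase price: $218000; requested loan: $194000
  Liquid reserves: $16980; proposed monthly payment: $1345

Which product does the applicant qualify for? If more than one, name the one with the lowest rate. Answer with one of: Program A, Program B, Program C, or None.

Program C

Total debts = (665 + 15 + 1,345 + 1,990 + 235 + 410) = 4,660; DTI = 4,660/9,750 = 47.8%.
LTV = 194,000/218,000 = 89%.
Reserves = 16,980/1,345 = 12.6 months.
Program A: score 670 ≥ 620; DTI 47.8% > 38%; LTV 89% ≤ 97% → does not qualify.
Program B: score 670 ≥ 660; DTI 47.8% > 45%; reserves 12.6 ≥ 6 mo → does not qualify.
Program C: score 670 ≥ 600; DTI 47.8% ≤ 50%; LTV 89% ≤ 100%; employment 74 ≥ 12 mo; reserves 12.6 ≥ 3 mo → qualifies.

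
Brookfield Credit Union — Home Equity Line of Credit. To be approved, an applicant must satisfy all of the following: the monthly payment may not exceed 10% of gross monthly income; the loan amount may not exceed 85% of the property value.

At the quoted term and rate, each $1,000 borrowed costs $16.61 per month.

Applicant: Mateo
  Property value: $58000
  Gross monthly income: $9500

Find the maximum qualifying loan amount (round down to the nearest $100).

$49,300

Payment cap: 10% × $9,500 = $950/month.
At $16.61 per $1,000, that supports 950/16.61 × 1,000 ≈ $57,194 → $57,100.
LTV cap: 85% × $58,000 = $49,300 → $49,300.
Binding constraint: loan-to-value.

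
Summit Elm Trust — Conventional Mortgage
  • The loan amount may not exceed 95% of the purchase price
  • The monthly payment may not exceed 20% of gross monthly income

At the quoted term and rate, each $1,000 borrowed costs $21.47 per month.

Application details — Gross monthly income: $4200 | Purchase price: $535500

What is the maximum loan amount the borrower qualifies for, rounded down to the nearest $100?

Payment cap: 20% × $4,200 = $840/month.
At $21.47 per $1,000, that supports 840/21.47 × 1,000 ≈ $39,124 → $39,100.
LTV cap: 95% × $535,500 = $508,725 → $508,700.
Binding constraint: payment-to-income.

$39,100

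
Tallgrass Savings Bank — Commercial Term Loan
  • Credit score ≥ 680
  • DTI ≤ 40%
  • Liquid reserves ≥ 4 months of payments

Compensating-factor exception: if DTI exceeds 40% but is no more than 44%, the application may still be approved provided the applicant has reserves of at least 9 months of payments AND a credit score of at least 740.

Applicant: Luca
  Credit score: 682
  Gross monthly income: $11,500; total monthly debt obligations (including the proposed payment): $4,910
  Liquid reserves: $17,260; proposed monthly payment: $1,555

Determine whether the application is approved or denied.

Credit score 682 ≥ 680 (meets base)
DTI = 4,910/11,500 = 42.7% > 40% — standard DTI limit exceeded.
Liquid reserves cover 17,260/1,555 = 11.1 months — ≥ 4 required
42.7% falls in the override range (40%–44%), so the compensating-factor test applies.
Reserves 11.1 ≥ 9 months; credit score 682 < 740.
Override conditions not both satisfied; exception does not apply.

Denied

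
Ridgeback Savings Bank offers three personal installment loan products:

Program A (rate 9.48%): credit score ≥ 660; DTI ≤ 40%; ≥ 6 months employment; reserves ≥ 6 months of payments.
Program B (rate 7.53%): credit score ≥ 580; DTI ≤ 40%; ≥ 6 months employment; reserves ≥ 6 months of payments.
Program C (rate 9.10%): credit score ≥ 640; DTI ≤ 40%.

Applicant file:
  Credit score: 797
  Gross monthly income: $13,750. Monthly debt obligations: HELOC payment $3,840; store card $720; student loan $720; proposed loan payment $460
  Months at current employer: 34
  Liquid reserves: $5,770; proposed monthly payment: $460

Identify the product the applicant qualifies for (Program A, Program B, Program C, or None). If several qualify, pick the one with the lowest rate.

Total debts = (3,840 + 720 + 720 + 460) = 5,740; DTI = 5,740/13,750 = 41.7%.
Reserves = 5,770/460 = 12.5 months.
Program A: score 797 ≥ 660; DTI 41.7% > 40%; employment 34 ≥ 6 mo; reserves 12.5 ≥ 6 mo → does not qualify.
Program B: score 797 ≥ 580; DTI 41.7% > 40%; employment 34 ≥ 6 mo; reserves 12.5 ≥ 6 mo → does not qualify.
Program C: score 797 ≥ 640; DTI 41.7% > 40% → does not qualify.

None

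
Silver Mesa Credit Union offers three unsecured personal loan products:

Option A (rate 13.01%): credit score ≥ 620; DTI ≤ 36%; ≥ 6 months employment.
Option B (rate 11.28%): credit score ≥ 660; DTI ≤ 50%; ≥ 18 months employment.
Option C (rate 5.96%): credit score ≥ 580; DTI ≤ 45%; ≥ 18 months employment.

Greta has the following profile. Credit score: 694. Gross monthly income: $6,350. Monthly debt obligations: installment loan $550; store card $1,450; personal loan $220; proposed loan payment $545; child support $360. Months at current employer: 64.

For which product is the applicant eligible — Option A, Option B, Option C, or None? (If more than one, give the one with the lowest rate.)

Option B

Total debts = (550 + 1,450 + 220 + 545 + 360) = 3,125; DTI = 3,125/6,350 = 49.2%.
Option A: score 694 ≥ 620; DTI 49.2% > 36%; employment 64 ≥ 6 mo → does not qualify.
Option B: score 694 ≥ 660; DTI 49.2% ≤ 50%; employment 64 ≥ 18 mo → qualifies.
Option C: score 694 ≥ 580; DTI 49.2% > 45%; employment 64 ≥ 18 mo → does not qualify.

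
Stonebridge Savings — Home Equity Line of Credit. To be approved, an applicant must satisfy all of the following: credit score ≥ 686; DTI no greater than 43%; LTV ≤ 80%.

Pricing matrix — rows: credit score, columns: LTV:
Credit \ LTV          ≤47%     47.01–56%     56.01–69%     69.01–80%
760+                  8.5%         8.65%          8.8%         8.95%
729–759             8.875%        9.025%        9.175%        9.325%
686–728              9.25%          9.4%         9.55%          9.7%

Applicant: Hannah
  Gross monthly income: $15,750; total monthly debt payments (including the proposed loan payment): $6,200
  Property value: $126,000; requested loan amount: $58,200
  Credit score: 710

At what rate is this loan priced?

9.25%

Credit score 710 ≥ 686; DTI: 6,200 ÷ 15,750 = 39.4%, within the 43% cap
LTV = 58,200/126,000 = 46.2% ≤ 80%
Credit 710 → row 686–728; LTV 46.2% → column ≤47%. Grid cell → 9.25%.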